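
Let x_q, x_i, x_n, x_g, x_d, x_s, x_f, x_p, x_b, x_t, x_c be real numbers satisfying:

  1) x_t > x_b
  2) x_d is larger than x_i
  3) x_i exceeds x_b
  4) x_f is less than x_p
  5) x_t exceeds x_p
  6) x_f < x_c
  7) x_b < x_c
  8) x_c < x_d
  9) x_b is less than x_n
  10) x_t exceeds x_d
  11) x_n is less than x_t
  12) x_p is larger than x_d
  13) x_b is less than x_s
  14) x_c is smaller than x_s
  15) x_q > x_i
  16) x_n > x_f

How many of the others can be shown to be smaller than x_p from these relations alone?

From x_p the given relations immediately reach x_f, x_d.
From those, x_c, x_i — 4 in total.
From those, x_b — 5 in total.
No other element is forced below x_p by the given relations, so the count is 5.

5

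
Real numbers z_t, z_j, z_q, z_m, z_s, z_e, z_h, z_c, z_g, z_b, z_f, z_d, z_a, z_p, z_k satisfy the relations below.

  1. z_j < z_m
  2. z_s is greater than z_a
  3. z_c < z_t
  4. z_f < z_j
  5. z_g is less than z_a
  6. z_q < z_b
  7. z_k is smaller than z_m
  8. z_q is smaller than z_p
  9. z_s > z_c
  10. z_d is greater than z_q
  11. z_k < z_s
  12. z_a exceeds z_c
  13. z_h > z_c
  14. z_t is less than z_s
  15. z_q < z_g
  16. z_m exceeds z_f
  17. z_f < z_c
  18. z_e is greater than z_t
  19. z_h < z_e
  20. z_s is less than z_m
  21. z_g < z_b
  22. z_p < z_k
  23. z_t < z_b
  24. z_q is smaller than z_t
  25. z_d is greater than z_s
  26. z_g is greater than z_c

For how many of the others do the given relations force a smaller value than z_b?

5

Directly below z_b: z_q, z_g, z_t.
One step further: z_c (4 so far).
One step further: z_f (5 so far).
No other element is forced below z_b by the given relations, so the count is 5.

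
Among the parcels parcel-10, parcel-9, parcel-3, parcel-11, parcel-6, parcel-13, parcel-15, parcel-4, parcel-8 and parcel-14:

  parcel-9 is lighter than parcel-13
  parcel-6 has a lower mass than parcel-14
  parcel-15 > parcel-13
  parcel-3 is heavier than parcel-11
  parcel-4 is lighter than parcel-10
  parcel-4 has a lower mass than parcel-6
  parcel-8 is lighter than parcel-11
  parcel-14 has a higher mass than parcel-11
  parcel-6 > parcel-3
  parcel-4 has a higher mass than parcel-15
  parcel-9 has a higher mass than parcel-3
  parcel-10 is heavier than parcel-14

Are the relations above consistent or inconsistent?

consistent

Every relation is compatible with parcel-8 < parcel-11 < parcel-3 < parcel-9 < parcel-13 < parcel-15 < parcel-4 < parcel-6 < parcel-14 < parcel-10; the set is consistent.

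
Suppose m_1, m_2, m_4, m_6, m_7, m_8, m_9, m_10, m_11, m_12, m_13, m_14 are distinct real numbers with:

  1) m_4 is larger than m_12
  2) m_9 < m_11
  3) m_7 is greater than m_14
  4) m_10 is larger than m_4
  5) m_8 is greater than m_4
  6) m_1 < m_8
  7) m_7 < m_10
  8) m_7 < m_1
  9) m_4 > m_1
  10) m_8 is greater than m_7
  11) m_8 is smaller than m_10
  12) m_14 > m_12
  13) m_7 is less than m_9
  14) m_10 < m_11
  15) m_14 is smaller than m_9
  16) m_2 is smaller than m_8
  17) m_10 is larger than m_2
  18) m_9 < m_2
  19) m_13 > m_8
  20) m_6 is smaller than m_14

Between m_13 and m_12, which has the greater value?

m_13

m_12 < m_14 and m_14 < m_7 give m_12 < m_7.
Then m_7 < m_1 extends the chain to m_1.
Then m_1 < m_4 extends the chain to m_4.
Then m_4 < m_8 extends the chain to m_8.
Then m_8 < m_13 extends the chain to m_13.
So m_12 < m_13; m_13 is the larger of the two.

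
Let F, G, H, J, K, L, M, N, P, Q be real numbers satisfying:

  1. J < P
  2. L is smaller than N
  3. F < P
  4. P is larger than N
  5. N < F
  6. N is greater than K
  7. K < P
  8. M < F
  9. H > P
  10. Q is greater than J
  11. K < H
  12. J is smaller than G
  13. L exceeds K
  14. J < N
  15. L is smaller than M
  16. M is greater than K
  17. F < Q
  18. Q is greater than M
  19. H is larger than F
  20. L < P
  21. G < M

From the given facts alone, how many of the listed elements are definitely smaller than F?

Directly below F: N, M.
One step further: K, J, L, G (6 so far).
Nothing else is reachable below F; 6 in all.

6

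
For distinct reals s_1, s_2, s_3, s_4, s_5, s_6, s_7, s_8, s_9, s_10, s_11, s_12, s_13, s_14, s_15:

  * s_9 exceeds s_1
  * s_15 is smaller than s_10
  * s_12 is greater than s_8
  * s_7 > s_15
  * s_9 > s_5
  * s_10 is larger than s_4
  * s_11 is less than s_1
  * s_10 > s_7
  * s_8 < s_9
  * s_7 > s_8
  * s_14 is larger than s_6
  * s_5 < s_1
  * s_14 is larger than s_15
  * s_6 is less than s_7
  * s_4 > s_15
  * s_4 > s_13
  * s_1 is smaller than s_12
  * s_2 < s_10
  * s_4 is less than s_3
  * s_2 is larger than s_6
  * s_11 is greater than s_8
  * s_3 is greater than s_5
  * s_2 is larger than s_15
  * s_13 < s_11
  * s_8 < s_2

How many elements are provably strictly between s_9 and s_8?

2

The relations place s_8 below s_9. An element lies strictly between them when it is forced above s_8 and also forced below s_9.
Above s_8: {s_2, s_11, s_7, s_1, s_10, s_12}. Below s_9: {s_13, s_5, s_11, s_1}.
Intersection: {s_11, s_1} — 2.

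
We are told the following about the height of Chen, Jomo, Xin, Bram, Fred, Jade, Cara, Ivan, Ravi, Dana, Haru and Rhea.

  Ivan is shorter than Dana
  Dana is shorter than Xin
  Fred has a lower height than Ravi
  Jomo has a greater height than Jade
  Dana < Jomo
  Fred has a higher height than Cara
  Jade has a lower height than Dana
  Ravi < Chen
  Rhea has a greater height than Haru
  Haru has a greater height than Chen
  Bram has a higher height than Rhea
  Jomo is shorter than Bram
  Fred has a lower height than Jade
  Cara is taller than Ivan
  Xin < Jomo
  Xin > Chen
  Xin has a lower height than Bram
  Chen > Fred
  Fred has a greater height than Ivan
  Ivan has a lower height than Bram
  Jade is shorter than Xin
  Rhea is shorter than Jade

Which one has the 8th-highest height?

Chen

Chaining the given pairs: Ivan < Cara < Fred < Ravi < Chen < Haru < Rhea < Jade < Dana < Xin < Jomo < Bram.
The 8th largest is Chen.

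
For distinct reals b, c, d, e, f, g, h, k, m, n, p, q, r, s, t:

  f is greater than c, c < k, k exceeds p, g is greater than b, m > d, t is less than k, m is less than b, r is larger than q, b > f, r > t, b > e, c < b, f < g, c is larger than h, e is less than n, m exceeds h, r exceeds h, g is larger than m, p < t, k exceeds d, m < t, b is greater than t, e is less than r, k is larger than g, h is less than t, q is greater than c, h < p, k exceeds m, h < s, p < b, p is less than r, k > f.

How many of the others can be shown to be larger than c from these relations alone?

6

Directly above c: q, f, b, k.
One step further: g, r (6 so far).
Nothing else is reachable above c; 6 in all.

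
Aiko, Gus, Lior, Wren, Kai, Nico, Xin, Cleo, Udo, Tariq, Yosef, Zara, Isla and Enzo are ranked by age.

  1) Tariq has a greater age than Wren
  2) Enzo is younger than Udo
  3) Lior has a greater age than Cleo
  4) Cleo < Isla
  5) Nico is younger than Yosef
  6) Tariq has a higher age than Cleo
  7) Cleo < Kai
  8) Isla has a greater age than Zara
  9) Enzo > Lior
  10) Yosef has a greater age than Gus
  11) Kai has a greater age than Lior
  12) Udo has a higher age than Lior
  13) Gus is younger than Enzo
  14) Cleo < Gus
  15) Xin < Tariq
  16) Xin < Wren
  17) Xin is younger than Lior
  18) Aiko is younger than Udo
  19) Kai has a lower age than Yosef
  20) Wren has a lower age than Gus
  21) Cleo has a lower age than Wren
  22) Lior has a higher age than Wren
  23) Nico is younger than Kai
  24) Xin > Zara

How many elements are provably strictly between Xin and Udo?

4

Chaining upward from Xin reaches: Wren, Lior, Tariq, Gus, Enzo, Kai, Yosef.
Chaining downward from Udo reaches: Zara, Cleo, Aiko, Wren, Lior, Gus, Enzo.
Strictly between Xin and Udo are those in both lists: Wren, Lior, Gus, Enzo — 4 elements.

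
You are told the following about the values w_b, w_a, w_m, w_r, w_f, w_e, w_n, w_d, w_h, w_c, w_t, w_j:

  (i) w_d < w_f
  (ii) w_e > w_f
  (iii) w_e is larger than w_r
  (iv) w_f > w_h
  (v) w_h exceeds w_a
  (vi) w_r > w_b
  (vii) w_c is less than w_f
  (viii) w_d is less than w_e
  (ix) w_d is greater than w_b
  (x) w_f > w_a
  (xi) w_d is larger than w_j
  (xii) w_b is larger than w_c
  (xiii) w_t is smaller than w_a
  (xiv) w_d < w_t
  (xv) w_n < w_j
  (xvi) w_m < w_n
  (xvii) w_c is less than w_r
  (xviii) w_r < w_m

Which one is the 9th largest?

w_m

Piecing the relations together gives one ordering: w_c < w_b < w_r < w_m < w_n < w_j < w_d < w_t < w_a < w_h < w_f < w_e.
Counting 9 from the largest end gives w_m.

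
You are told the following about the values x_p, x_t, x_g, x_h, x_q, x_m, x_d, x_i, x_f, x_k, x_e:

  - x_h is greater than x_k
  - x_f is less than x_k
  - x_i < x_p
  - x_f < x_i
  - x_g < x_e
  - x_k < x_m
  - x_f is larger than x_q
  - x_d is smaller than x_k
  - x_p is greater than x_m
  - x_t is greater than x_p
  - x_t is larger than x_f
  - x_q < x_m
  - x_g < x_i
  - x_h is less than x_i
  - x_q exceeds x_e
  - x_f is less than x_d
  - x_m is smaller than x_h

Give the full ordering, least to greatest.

Each adjacent pair is fixed by a given relation: x_g < x_e; x_e < x_q; x_q < x_f; x_f < x_d; x_d < x_k; x_k < x_m; x_m < x_h; x_h < x_i; x_i < x_p; x_p < x_t. Chaining them end to end gives the full order.

x_g < x_e < x_q < x_f < x_d < x_k < x_m < x_h < x_i < x_p < x_t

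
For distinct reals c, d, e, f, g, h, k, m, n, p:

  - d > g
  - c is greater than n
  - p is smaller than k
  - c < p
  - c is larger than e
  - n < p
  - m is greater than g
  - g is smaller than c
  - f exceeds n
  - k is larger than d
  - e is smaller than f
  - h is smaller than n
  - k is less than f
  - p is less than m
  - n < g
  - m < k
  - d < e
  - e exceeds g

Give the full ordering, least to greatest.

The consecutive links are each given: h < n; n < g; g < d; d < e; e < c; c < p; p < m; m < k; k < f.

h < n < g < d < e < c < p < m < k < f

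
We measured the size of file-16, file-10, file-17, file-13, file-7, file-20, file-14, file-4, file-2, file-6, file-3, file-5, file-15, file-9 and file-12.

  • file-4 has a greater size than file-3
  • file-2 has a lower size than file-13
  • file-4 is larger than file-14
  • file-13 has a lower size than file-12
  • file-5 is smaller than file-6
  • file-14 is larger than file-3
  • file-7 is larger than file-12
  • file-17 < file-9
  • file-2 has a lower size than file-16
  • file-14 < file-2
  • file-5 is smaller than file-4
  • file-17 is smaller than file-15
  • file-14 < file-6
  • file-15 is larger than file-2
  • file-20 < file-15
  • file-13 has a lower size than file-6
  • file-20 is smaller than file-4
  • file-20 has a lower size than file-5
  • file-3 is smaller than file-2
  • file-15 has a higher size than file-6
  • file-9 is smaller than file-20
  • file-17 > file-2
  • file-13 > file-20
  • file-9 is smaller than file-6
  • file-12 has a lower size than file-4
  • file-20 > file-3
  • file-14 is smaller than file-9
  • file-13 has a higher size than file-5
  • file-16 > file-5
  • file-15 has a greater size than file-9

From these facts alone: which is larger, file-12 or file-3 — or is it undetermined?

file-12

Following the relations from file-3: file-3 < file-14 < file-2 < file-17 < file-9 < file-20 < file-5 < file-13 < file-12.
So file-12 is larger.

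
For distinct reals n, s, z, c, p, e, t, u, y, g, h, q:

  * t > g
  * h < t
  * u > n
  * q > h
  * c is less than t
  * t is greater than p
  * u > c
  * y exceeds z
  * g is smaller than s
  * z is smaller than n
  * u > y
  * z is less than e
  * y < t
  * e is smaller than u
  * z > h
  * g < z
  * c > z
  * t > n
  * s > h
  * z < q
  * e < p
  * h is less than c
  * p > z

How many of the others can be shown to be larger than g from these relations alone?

Directly above g: z, s, t.
One step further: e, y, p, c, q, n (9 so far).
One step further: u (10 so far).
No other element is forced above g by the given relations, so the count is 10.

10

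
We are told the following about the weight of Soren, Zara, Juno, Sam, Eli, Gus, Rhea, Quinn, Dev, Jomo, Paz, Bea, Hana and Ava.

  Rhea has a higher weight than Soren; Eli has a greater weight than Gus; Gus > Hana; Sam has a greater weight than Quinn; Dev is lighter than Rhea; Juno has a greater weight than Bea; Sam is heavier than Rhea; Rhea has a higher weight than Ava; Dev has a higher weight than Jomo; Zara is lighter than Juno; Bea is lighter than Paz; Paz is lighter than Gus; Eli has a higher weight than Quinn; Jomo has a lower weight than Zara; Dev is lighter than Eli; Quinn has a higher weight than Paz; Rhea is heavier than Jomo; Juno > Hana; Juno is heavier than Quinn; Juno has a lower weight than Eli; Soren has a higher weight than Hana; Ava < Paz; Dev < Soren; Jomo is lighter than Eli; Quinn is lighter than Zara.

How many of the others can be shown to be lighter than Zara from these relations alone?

5

Directly below Zara: Jomo, Quinn.
One step further: Paz (3 so far).
One step further: Ava, Bea (5 so far).
No other element is forced below Zara by the given relations, so the count is 5.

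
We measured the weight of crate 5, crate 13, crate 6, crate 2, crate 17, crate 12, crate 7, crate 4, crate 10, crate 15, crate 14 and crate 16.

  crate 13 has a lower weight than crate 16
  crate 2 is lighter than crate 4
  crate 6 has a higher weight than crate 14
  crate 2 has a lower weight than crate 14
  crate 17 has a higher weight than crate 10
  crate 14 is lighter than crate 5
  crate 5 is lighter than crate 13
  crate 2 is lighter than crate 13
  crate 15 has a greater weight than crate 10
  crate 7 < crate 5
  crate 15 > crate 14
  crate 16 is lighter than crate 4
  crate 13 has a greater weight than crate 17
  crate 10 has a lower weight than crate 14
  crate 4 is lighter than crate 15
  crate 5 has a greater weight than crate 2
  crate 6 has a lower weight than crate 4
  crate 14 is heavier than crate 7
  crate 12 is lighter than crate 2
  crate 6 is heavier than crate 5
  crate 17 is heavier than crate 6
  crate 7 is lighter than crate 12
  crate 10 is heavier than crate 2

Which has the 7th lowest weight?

Chaining the given pairs: crate 7 < crate 12 < crate 2 < crate 10 < crate 14 < crate 5 < crate 6 < crate 17 < crate 13 < crate 16 < crate 4 < crate 15.
Counting 7 from the smallest end gives crate 6.

crate 6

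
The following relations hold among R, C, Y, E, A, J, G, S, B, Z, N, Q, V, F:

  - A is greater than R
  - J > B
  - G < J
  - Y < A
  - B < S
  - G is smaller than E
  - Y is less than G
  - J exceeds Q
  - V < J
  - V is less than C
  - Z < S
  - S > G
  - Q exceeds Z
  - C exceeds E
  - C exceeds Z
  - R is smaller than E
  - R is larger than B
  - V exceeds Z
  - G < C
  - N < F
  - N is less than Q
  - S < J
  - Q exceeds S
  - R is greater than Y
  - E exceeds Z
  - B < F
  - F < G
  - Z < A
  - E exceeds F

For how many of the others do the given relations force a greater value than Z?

Directly above Z: E, S, V, Q, A, C.
One step further: J (7 so far).
No other element is forced above Z by the given relations, so the count is 7.

7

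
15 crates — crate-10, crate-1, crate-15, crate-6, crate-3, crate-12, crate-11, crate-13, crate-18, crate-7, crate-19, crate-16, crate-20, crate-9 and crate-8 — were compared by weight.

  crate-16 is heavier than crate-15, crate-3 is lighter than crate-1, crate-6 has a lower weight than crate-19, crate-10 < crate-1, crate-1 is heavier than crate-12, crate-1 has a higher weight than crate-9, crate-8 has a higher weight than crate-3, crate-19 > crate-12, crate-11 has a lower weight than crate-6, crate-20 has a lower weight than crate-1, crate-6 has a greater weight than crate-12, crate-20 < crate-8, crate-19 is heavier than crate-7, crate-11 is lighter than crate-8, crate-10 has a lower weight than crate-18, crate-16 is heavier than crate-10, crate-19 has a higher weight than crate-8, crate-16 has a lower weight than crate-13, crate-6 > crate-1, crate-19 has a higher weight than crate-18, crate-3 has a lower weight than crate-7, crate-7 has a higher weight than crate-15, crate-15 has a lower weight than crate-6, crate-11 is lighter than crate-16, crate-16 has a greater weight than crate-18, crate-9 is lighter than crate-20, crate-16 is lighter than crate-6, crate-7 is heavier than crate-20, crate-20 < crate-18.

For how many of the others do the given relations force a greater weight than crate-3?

Directly above crate-3: crate-1, crate-7, crate-8.
One step further: crate-6, crate-19 (5 so far).
No other element is forced above crate-3 by the given relations, so the count is 5.

5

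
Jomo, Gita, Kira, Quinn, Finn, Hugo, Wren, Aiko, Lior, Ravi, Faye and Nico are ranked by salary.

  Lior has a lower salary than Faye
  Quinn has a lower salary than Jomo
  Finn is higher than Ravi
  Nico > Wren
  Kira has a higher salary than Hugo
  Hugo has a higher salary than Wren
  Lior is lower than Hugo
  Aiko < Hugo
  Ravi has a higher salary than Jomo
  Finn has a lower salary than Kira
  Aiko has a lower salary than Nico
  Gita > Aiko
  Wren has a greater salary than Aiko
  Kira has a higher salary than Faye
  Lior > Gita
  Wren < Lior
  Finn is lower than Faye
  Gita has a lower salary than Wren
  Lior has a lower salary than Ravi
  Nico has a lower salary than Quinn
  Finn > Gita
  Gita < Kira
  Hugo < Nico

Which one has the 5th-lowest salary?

The consecutive relations fix a unique order: Aiko < Gita < Wren < Lior < Hugo < Nico < Quinn < Jomo < Ravi < Finn < Faye < Kira.
The 5th smallest is Hugo.

Hugo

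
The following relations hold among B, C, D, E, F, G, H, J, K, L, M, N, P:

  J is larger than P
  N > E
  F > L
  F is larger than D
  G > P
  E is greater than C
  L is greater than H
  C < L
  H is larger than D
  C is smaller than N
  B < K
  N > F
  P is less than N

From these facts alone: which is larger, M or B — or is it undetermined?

undetermined

Following every chain through B: above B we get K.
M is not reached, and no chain runs the other way from M to B.
So the given relations leave the order of B and M undetermined.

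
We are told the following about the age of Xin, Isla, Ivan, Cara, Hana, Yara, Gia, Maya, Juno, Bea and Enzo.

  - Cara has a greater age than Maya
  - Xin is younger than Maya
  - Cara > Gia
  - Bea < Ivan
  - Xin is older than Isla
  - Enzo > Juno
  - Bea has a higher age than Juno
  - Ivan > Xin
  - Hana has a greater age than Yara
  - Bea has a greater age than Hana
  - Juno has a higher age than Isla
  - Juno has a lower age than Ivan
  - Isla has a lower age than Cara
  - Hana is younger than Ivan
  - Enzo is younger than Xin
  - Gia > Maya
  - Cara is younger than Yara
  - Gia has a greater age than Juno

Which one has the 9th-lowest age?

Hana

Piecing the relations together gives one ordering: Isla < Juno < Enzo < Xin < Maya < Gia < Cara < Yara < Hana < Bea < Ivan.
Counting 9 from the smallest end gives Hana.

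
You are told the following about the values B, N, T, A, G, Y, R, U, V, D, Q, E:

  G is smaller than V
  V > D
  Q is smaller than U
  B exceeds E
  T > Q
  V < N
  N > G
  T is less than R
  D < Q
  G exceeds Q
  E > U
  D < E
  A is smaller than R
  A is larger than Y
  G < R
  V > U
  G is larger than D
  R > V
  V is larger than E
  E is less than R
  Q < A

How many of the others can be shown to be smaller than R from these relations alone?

9

From R the given relations immediately reach G, E, T, V, A.
From those, D, Y, Q, U — 9 in total.
No other element is forced below R by the given relations, so the count is 9.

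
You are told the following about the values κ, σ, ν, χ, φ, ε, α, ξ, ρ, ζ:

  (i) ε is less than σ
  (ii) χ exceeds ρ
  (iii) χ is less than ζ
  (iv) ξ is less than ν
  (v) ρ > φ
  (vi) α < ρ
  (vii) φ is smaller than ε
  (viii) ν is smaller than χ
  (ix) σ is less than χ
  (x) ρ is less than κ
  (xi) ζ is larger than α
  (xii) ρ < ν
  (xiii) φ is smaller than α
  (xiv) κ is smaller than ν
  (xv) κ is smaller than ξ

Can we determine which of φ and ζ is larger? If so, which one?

φ < α and α < ρ give φ < ρ.
Then ρ < κ extends the chain to κ.
With κ < ξ: φ < α < ρ < κ < ξ.
Then ξ < ν extends the chain to ν.
Then ν < χ extends the chain to χ.
Then χ < ζ extends the chain to ζ.
So ζ is larger.

ζ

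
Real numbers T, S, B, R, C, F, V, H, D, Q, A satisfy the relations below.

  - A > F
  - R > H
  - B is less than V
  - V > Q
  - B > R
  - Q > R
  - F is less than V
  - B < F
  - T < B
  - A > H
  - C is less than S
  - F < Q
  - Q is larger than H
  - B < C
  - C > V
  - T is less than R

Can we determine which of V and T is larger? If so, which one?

T < B < F < Q < V, by transitivity through B, F, Q.
So V is larger.

V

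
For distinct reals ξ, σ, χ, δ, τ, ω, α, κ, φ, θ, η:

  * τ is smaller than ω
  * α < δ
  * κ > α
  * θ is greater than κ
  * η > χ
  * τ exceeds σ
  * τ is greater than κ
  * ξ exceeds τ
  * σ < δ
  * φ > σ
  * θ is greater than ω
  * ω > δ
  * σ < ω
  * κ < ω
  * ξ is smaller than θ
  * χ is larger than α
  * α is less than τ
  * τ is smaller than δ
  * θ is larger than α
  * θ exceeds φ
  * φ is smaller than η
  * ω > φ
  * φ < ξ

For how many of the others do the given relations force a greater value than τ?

4

From τ the given relations immediately reach ξ, δ, ω.
From those, θ — 4 in total.
No other element is forced above τ by the given relations, so the count is 4.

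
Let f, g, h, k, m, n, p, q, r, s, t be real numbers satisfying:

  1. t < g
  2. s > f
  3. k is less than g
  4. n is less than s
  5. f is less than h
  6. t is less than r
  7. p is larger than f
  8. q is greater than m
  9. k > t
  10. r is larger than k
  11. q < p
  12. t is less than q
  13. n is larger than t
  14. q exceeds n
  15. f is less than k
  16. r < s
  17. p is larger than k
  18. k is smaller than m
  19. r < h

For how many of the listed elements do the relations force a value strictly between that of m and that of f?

The relations place f below m. An element lies strictly between them when it is forced above f and also forced below m.
Above f: {k, r, h, s, g, q, p}. Below m: {t, k}.
Intersection: {k} — 1.

1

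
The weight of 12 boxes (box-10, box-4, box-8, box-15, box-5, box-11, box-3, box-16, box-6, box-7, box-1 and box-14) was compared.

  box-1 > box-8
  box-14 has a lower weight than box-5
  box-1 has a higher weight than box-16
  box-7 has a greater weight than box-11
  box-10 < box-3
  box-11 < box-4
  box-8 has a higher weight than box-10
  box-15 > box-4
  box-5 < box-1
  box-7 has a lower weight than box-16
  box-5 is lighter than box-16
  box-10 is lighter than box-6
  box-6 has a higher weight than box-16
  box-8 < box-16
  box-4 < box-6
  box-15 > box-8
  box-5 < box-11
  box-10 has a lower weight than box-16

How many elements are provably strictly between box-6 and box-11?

3

Chaining upward from box-11 reaches: box-7, box-16, box-4, box-1, box-15.
Chaining downward from box-6 reaches: box-10, box-14, box-5, box-8, box-7, box-16, box-4.
Strictly between box-11 and box-6 are those in both lists: box-7, box-16, box-4 — 3 elements.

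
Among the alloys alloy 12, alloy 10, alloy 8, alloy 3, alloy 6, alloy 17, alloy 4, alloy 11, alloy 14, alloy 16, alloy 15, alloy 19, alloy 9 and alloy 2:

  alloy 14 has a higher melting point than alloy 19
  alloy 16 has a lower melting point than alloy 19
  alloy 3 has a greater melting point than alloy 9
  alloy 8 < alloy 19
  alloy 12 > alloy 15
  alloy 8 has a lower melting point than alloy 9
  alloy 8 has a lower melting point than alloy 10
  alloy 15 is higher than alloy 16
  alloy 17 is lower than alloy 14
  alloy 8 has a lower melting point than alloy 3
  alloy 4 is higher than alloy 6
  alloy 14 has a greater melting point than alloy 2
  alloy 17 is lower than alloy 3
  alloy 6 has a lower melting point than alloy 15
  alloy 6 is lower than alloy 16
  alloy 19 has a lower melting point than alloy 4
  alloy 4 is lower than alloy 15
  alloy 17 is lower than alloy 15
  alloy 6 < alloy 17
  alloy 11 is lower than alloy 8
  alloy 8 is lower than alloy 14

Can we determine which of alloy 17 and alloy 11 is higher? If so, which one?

Following every chain through alloy 11: above alloy 11 we get alloy 8, alloy 9, alloy 10, alloy 19, alloy 4, alloy 3, alloy 15, alloy 14, alloy 12.
alloy 17 is not reached, and no chain runs the other way from alloy 17 to alloy 11.
So the given relations leave the order of alloy 11 and alloy 17 undetermined.

undetermined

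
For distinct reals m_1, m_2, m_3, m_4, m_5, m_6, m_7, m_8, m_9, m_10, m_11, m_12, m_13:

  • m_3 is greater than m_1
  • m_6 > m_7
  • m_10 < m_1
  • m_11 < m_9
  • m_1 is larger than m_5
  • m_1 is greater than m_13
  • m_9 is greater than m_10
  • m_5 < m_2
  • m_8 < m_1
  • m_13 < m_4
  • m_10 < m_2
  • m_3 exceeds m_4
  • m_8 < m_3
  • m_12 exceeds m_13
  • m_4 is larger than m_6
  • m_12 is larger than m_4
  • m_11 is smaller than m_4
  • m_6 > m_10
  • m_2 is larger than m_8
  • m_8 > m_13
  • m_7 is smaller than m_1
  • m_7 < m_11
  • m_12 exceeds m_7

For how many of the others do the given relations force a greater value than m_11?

Directly above m_11: m_4, m_9.
One step further: m_12, m_3 (4 so far).
No other element is forced above m_11 by the given relations, so the count is 4.

4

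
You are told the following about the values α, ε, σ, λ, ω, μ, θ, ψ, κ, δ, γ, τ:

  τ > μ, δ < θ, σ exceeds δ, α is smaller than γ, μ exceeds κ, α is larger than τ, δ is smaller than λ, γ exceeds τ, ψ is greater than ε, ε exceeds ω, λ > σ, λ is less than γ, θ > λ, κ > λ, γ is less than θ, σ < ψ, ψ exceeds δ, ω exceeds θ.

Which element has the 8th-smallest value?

The consecutive relations fix a unique order: δ < σ < λ < κ < μ < τ < α < γ < θ < ω < ε < ψ.
The 8th smallest is γ.

γ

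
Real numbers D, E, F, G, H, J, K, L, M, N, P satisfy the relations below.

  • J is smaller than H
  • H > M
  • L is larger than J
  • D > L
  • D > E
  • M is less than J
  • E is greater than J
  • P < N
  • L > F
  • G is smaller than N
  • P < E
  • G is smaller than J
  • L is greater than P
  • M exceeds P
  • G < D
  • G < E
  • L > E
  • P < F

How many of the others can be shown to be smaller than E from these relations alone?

The elements the relations force below E are P, M, G, J — no chain reaches any other.
That is 4.

4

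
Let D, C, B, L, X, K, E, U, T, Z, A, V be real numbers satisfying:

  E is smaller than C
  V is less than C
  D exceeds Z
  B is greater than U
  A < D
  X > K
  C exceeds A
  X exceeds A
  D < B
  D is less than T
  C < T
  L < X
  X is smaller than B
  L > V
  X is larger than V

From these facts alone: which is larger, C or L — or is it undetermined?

Following every chain through C: above C we get T; below C we get A, V, E.
L is not reached, and no chain runs the other way from L to C.
So the given relations leave the order of C and L undetermined.

undetermined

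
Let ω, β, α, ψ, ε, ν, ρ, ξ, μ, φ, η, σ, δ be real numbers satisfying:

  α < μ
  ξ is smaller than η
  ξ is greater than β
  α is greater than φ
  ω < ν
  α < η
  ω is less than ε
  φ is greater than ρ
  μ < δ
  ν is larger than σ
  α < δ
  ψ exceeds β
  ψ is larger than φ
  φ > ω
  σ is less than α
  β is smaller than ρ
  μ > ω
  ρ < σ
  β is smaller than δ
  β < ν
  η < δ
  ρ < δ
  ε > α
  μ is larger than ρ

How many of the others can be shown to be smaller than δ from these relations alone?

9

Directly below δ: β, ρ, α, μ, η.
One step further: ξ, ω, φ, σ (9 so far).
Nothing else is reachable below δ; 9 in all.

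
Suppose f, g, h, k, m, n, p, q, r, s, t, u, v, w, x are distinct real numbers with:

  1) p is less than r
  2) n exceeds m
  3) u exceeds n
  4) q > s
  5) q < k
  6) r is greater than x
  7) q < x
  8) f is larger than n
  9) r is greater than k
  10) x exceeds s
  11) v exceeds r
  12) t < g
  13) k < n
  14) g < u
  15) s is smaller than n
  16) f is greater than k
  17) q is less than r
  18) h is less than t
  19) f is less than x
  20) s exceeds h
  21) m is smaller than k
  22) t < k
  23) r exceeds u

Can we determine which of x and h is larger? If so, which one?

Link the given pairs in sequence: h < t; t < k; k < f; f < x.
Together: h < t < k < f < x.
So x is larger.

x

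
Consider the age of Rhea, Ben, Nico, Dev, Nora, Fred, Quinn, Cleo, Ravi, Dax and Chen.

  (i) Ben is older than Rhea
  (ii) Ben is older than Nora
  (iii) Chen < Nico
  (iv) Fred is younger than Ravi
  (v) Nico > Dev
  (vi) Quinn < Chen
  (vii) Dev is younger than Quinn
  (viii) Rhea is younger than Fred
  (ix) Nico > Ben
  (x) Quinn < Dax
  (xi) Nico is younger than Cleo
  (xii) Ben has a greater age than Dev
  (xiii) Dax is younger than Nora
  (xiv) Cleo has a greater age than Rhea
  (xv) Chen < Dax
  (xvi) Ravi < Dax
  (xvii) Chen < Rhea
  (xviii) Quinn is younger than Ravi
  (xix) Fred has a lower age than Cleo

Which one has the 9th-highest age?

The consecutive relations fix a unique order: Dev < Quinn < Chen < Rhea < Fred < Ravi < Dax < Nora < Ben < Nico < Cleo.
Counting 9 from the largest end gives Chen.

Chen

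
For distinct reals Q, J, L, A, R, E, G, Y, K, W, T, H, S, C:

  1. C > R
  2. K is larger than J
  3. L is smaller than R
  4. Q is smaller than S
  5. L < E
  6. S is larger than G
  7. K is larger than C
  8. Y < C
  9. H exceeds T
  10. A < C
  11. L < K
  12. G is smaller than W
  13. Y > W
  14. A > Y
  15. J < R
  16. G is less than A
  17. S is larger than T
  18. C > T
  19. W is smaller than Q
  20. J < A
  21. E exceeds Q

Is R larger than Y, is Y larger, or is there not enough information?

Following every chain through Y: above Y we get A, C, K; below Y we get G, W.
R is not reached, and no chain runs the other way from R to Y.
So the given relations leave the order of Y and R undetermined.

undetermined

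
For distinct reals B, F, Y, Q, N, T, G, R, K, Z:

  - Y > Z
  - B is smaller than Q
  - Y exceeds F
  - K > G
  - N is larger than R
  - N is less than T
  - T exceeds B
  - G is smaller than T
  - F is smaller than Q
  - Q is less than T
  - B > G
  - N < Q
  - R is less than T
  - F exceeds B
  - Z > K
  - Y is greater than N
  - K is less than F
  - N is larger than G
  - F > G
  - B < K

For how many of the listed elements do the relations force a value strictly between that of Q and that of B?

2

The relations place B below Q. An element lies strictly between them when it is forced above B and also forced below Q.
Above B: {K, Z, F, Y, T}. Below Q: {R, G, N, K, F}.
Intersection: {K, F} — 2.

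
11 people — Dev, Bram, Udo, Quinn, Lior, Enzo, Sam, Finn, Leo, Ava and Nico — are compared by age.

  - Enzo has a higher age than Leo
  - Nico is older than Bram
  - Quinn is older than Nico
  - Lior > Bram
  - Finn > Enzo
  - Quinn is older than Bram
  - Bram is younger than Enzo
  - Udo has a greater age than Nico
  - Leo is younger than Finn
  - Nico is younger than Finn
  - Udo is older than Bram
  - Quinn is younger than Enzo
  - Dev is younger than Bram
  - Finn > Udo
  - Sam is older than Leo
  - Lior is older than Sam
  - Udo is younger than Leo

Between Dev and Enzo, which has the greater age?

Chaining the given relations: Dev < Bram < Nico < Udo < Leo < Enzo.
So Dev < Enzo; Enzo is the older of the two.

Enzo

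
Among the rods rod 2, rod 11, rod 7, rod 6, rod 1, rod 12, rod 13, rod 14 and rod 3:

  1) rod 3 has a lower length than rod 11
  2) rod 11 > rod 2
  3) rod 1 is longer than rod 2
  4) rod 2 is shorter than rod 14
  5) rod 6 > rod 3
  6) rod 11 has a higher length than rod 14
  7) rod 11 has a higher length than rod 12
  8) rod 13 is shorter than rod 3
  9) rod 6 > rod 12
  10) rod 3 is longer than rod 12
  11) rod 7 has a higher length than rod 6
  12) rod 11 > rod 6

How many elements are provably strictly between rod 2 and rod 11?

1

Chaining upward from rod 2 reaches: rod 14, rod 1.
Chaining downward from rod 11 reaches: rod 12, rod 13, rod 3, rod 6, rod 14.
Strictly between rod 2 and rod 11 are those in both lists: rod 14 — 1 element.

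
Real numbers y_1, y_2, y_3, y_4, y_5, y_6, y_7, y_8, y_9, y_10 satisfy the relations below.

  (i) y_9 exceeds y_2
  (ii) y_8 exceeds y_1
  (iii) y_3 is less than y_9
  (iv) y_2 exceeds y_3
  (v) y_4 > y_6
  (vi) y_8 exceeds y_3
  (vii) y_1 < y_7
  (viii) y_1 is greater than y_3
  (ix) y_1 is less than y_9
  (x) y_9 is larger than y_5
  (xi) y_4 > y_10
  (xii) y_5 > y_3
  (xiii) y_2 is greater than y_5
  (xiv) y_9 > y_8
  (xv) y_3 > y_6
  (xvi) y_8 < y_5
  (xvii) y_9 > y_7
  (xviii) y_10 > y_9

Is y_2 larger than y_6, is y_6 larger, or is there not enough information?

Following the relations from y_6: y_6 < y_3 < y_1 < y_8 < y_5 < y_2.
So y_2 is larger.

y_2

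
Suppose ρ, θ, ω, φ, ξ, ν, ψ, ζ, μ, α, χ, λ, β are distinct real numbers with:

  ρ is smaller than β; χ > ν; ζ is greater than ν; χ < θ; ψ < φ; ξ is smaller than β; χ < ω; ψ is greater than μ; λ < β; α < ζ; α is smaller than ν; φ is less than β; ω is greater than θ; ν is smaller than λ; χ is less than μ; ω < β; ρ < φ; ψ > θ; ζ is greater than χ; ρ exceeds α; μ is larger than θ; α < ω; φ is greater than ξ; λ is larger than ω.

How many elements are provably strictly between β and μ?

2

Chaining upward from μ reaches: ψ, φ.
Chaining downward from β reaches: ξ, α, ν, ρ, χ, θ, ω, ψ, λ, φ.
Strictly between μ and β are those in both lists: ψ, φ — 2 elements.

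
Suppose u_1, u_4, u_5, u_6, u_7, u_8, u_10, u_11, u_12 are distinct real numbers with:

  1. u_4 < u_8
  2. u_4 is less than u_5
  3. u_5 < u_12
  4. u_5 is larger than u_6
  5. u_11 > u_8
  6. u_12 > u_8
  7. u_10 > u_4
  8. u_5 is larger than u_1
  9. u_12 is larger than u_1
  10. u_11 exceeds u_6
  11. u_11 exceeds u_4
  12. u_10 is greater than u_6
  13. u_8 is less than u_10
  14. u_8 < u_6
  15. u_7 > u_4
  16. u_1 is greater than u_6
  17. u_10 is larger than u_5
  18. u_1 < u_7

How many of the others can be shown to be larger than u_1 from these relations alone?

4

From u_1 the given relations immediately reach u_7, u_5, u_12.
From those, u_10 — 4 in total.
Nothing else is reachable above u_1; 4 in all.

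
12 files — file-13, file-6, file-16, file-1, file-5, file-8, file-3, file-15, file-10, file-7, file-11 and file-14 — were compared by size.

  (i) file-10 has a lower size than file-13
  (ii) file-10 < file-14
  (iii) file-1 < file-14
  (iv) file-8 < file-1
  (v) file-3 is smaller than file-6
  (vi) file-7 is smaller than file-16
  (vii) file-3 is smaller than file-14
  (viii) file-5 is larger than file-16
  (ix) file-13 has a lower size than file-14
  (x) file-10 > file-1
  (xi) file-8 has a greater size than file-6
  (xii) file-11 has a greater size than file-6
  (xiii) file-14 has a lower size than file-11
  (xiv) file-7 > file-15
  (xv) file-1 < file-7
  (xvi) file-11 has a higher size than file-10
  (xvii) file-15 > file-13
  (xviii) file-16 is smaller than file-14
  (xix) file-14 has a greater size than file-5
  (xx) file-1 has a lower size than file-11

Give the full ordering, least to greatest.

Each adjacent pair is fixed by a given relation: file-3 < file-6; file-6 < file-8; file-8 < file-1; file-1 < file-10; file-10 < file-13; file-13 < file-15; file-15 < file-7; file-7 < file-16; file-16 < file-5; file-5 < file-14; file-14 < file-11. Chaining them end to end gives the full order.

file-3 < file-6 < file-8 < file-1 < file-10 < file-13 < file-15 < file-7 < file-16 < file-5 < file-14 < file-11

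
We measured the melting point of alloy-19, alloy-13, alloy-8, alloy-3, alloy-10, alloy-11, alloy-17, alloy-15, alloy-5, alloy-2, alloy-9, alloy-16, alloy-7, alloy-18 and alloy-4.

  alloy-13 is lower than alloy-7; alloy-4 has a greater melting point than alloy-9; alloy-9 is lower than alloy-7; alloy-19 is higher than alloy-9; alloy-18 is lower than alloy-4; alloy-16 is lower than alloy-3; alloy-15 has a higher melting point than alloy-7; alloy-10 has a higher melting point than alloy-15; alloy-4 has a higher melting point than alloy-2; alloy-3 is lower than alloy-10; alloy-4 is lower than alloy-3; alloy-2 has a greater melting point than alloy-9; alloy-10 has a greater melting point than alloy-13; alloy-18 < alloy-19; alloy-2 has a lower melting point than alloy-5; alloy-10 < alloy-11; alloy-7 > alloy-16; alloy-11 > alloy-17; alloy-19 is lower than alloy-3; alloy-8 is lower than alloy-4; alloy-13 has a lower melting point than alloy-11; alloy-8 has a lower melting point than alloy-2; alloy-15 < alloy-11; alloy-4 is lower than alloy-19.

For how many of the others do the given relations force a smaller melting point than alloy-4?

Directly below alloy-4: alloy-8, alloy-9, alloy-18, alloy-2.
No other element is forced below alloy-4 by the given relations, so the count is 4.

4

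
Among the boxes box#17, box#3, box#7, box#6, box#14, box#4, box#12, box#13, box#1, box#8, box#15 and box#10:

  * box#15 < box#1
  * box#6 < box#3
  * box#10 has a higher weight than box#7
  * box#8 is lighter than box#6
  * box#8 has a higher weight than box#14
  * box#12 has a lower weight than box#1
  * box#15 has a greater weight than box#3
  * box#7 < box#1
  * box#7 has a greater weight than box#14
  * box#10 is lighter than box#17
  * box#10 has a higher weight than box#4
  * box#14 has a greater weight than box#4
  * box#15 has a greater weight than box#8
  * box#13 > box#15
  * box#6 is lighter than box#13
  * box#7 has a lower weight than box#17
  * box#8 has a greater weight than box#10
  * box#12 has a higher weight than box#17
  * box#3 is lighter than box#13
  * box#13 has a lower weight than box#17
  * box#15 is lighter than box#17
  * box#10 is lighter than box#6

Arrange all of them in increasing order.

box#4 < box#14 < box#7 < box#10 < box#8 < box#6 < box#3 < box#15 < box#13 < box#17 < box#12 < box#1

Each adjacent pair is fixed by a given relation: box#4 < box#14; box#14 < box#7; box#7 < box#10; box#10 < box#8; box#8 < box#6; box#6 < box#3; box#3 < box#15; box#15 < box#13; box#13 < box#17; box#17 < box#12; box#12 < box#1. Chaining them end to end gives the full order.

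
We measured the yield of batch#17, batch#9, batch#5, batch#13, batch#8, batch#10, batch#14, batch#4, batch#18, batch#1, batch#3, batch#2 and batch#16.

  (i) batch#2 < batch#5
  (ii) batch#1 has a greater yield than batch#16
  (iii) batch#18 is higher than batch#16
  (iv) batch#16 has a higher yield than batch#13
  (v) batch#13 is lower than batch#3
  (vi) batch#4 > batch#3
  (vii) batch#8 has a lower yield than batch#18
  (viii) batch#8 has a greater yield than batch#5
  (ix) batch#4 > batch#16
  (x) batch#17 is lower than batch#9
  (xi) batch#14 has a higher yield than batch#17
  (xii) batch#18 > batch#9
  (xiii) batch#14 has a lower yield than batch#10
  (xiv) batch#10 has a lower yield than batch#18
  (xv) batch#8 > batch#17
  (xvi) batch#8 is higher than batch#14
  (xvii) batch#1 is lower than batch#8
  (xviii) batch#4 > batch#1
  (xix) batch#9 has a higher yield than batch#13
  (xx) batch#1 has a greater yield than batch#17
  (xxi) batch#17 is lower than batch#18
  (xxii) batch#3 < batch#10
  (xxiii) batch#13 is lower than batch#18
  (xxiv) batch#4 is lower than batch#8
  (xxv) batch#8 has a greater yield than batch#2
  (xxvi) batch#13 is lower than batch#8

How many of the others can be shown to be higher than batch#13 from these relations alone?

8

Directly above batch#13: batch#16, batch#9, batch#3, batch#8, batch#18.
One step further: batch#1, batch#10, batch#4 (8 so far).
No other element is forced above batch#13 by the given relations, so the count is 8.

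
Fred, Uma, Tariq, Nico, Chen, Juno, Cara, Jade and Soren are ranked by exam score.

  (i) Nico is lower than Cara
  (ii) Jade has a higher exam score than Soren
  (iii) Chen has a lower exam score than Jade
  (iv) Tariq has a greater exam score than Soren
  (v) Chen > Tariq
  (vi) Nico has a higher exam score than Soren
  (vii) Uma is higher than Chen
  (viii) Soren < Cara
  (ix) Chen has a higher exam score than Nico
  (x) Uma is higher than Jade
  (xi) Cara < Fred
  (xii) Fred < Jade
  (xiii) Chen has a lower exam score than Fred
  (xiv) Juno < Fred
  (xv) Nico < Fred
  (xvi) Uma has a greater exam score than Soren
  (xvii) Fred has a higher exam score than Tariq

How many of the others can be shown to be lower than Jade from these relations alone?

7

Directly below Jade: Soren, Chen, Fred.
One step further: Juno, Nico, Tariq, Cara (7 so far).
No other element is forced below Jade by the given relations, so the count is 7.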